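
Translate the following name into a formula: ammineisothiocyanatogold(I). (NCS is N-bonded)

[Au(NCS)(NH3)]

Ligands: 1 isothiocyanato (NCS, -1), 1 ammine (NH3, neutral). Ligand charge sum = -1.
With Au in oxidation state +1, the complex ion is [Au...].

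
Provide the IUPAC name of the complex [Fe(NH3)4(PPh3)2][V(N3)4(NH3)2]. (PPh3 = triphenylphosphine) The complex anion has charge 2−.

tetraamminebis(triphenylphosphine)iron(II) diamminetetraazidovanadate(II)

Both ions are complex: the cation is named first with the plain metal name, the anion second with the -ate form; each ion's ligands are alphabetised independently.
The complex anion is given as 2−; its ligand charges sum to -4, so V = +2.
A 1:1 salt means the cation carries the equal and opposite charge, 2+.
Cation: ligand charges sum to 0; for the ion to be 2+, Fe = +2.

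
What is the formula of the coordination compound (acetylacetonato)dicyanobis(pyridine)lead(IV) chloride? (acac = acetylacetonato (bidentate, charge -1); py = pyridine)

[Pb(acac)(CN)2(py)2]Cl

Ligands: 1 acetylacetonato (acac, -1), 2 pyridine (py, neutral), 2 cyano (CN, -1). Ligand charge sum = -3.
With Pb in oxidation state +4, the complex ion is [Pb...]^1+.
Charge balance with chloride (-1) requires 1 complex ion per 1 chloride.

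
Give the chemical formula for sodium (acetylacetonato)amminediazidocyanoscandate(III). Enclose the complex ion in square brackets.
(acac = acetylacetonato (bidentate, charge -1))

Na[Sc(acac)(CN)(N3)2(NH3)]

Ligands: 1 acetylacetonato (acac, -1), 1 ammine (NH3, neutral), 1 cyano (CN, -1), 2 azido (N3, -1). Ligand charge sum = -4.
With Sc in oxidation state +3, the complex ion is [Sc...]^1−.
Charge balance with sodium (+1) requires 1 complex ion per 1 sodium.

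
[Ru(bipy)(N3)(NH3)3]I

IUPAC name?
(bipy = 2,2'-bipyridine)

The 1 iodide counter-ion carries a total charge of -1, so each complex ion is 1+.
Ligand charges: 3×ammine (neutral), 1×azido (-1 each), 1×2,2'-bipyridine (neutral); total -1. So Ru + (-1) = 1+, giving Ru = +2.
Ligands are named alphabetically: ammine before azido before bipyridine.

triammineazido(2,2'-bipyridine)ruthenium(II) iodide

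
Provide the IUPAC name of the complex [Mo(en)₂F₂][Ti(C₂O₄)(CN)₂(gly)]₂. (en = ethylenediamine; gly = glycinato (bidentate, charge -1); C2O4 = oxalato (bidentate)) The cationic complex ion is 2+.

bis(ethylenediamine)difluoromolybdenum(IV) dicyano(glycinato)oxalatotitanate(IV)

Both ions are complex: the cation is named first with the plain metal name, the anion second with the -ate form; each ion's ligands are alphabetised independently.
The complex cation is given as 2+; its ligand charges sum to -2, so Mo = +4.
With 2 anions per cation, each anion must be 2/2 = 1−.
Anion: ligand charges sum to -5; for the ion to be 1−, Ti = +4.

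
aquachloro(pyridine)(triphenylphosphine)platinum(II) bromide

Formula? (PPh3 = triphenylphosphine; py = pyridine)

[PtCl(H2O)(PPh3)(py)]Br

Ligands: 1 aqua (H2O, neutral), 1 triphenylphosphine (PPh3, neutral), 1 pyridine (py, neutral), 1 chloro (Cl, -1). Ligand charge sum = -1.
With Pt in oxidation state +2, the complex ion is [Pt...]^1+.
Charge balance with bromide (-1) requires 1 complex ion per 1 bromide.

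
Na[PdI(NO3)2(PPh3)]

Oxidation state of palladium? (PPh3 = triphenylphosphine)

1 sodium outside the brackets (+1 each) → the complex ion is 1−.
Ligand charges: 1×PPh3 neutral; 2×NO3 = -2; 1×I = -1; sum -3.
Pd + (-3) = 1− ⇒ Pd is +2.

+2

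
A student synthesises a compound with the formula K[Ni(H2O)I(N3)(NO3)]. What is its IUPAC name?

The 1 potassium counter-ion carries a total charge of +1, so each complex ion is 1−.
Ligand charges: 1×nitrato (-1 each), 1×azido (-1 each), 1×aqua (neutral), 1×iodo (-1 each); total -3. So Ni + (-3) = 1−, giving Ni = +2.
The complex ion is anionic, so nickel takes the -ate form nickelate(II).

potassium aquaazidoiodonitratonickelate(II)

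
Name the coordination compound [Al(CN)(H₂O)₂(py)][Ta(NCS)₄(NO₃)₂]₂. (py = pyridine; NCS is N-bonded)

diaquacyano(pyridine)aluminium(III) tetraisothiocyanatodinitratotantalate(V)

Aluminium is always +3 in its complexes; the cation's ligand charges sum to -1, so the complex cation is 2+.
With 2 anions per cation, each anion must be 2/2 = 1−.
Anion: ligand charges sum to -6; for the ion to be 1−, Ta = +5.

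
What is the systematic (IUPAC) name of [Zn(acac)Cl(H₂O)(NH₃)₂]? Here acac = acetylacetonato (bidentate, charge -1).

(acetylacetonato)diammineaquachlorozinc(II)

There is no counter-ion, so the complex is neutral overall.
Ligand charges: 1×acetylacetonato (-1 each), 2×ammine (neutral), 1×chloro (-1 each), 1×aqua (neutral); total -2. So Zn + (-2) = 0, giving Zn = +2.
Ligands are named alphabetically: acetylacetonato before ammine before aqua before chloro.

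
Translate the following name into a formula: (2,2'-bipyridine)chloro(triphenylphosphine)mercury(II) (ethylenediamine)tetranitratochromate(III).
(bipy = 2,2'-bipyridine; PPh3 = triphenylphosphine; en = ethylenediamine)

Cation [Hg…]: ligand charges -1, Hg(II) ⇒ ion charge 1+.
Anion [Cr…]: ligand charges -4, Cr(III) ⇒ ion charge 1−.

[Hg(bipy)Cl(PPh3)][Cr(en)(NO3)4]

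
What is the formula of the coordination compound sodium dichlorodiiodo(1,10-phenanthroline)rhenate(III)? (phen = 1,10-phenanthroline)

Na[ReCl2I2(phen)]

Ligands: 1 1,10-phenanthroline (phen, neutral), 2 iodo (I, -1), 2 chloro (Cl, -1). Ligand charge sum = -4.
With Re in oxidation state +3, the complex ion is [Re...]^1−.
Charge balance with sodium (+1) requires 1 complex ion per 1 sodium.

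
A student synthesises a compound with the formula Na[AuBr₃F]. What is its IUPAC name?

The 1 sodium counter-ion carries a total charge of +1, so each complex ion is 1−.
Ligand charges: 1×fluoro (-1 each), 3×bromo (-1 each); total -4. So Au + (-4) = 1−, giving Au = +3.
Ligands are named alphabetically: bromo before fluoro.
The complex ion is anionic, so gold takes the -ate form aurate(III).

sodium tribromofluoroaurate(III)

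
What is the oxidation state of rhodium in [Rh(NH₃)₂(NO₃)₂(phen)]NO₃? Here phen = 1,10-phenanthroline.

1 nitrate outside the brackets (-1 each) → the complex ion is 1+.
Ligand charges: 2×NO3 = -2; 2×NH3 neutral; 1×phen neutral; sum -2.
Rh + (-2) = 1+ ⇒ Rh is +3.

+3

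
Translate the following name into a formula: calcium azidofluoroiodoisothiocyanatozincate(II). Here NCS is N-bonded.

Ca[ZnFI(N3)(NCS)]

Ligands: 1 isothiocyanato (NCS, -1), 1 iodo (I, -1), 1 azido (N3, -1), 1 fluoro (F, -1). Ligand charge sum = -4.
With Zn in oxidation state +2, the complex ion is [Zn...]^2−.
Charge balance with calcium (+2) requires 1 complex ion per 1 calcium.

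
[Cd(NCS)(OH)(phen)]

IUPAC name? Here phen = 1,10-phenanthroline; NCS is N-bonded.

hydroxoisothiocyanato(1,10-phenanthroline)cadmium(II)

There is no counter-ion, so the complex is neutral overall.
Ligand charges: 1×hydroxo (-1 each), 1×1,10-phenanthroline (neutral), 1×isothiocyanato (-1 each); total -2. So Cd + (-2) = 0, giving Cd = +2.
Ligands are named alphabetically: hydroxo before isothiocyanato before phenanthroline.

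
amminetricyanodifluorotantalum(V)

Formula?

[Ta(CN)3F2(NH3)]

Ligands: 3 cyano (CN, -1), 1 ammine (NH3, neutral), 2 fluoro (F, -1). Ligand charge sum = -5.
With Ta in oxidation state +5, the complex ion is [Ta...].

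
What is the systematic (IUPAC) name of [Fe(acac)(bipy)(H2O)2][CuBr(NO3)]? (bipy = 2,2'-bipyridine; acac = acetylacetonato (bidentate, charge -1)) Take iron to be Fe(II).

(acetylacetonato)diaqua(2,2'-bipyridine)iron(II) bromonitratocuprate(I)

Both ions are complex: the cation is named first with the plain metal name, the anion second with the -ate form; each ion's ligands are alphabetised independently.
Fe is given as +2; the cation's ligand charges sum to -1, so the complex cation is 1+.
A 1:1 salt means the anion carries the equal and opposite charge, 1−.
Anion: ligand charges sum to -2; for the ion to be 1−, Cu = +1.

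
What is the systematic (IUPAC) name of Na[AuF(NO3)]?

The 1 sodium counter-ion carries a total charge of +1, so each complex ion is 1−.
Ligand charges: 1×fluoro (-1 each), 1×nitrato (-1 each); total -2. So Au + (-2) = 1−, giving Au = +1.
Ligands are named alphabetically: fluoro before nitrato.
The complex ion is anionic, so gold takes the -ate form aurate(I).

sodium fluoronitratoaurate(I)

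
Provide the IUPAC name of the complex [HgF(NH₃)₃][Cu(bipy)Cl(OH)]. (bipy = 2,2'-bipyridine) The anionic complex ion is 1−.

Both ions are complex: the cation is named first with the plain metal name, the anion second with the -ate form; each ion's ligands are alphabetised independently.
The complex anion is given as 1−; its ligand charges sum to -2, so Cu = +1.
A 1:1 salt means the cation carries the equal and opposite charge, 1+.
Cation: ligand charges sum to -1; for the ion to be 1+, Hg = +2.

triamminefluoromercury(II) (2,2'-bipyridine)chlorohydroxocuprate(I)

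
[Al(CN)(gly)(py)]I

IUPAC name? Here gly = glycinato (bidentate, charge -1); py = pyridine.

The 1 iodide counter-ion carries a total charge of -1, so each complex ion is 1+.
Ligand charges: 1×cyano (-1 each), 1×glycinato (-1 each), 1×pyridine (neutral); total -2. So Al + (-2) = 1+, giving Al = +3.
Ligands are named alphabetically: cyano before glycinato before pyridine.

cyano(glycinato)(pyridine)aluminium(III) iodide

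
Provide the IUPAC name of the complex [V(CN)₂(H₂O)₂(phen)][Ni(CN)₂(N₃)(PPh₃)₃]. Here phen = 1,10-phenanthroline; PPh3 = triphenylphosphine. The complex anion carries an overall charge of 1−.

diaquadicyano(1,10-phenanthroline)vanadium(III) azidodicyanotris(triphenylphosphine)nickelate(II)

Both ions are complex: the cation is named first with the plain metal name, the anion second with the -ate form; each ion's ligands are alphabetised independently.
The complex anion is given as 1−; its ligand charges sum to -3, so Ni = +2.
A 1:1 salt means the cation carries the equal and opposite charge, 1+.
Cation: ligand charges sum to -2; for the ion to be 1+, V = +3.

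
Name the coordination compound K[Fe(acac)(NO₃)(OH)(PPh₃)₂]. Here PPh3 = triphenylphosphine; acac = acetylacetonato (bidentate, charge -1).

The 1 potassium counter-ion carries a total charge of +1, so each complex ion is 1−.
Ligand charges: 2×triphenylphosphine (neutral), 1×hydroxo (-1 each), 1×nitrato (-1 each), 1×acetylacetonato (-1 each); total -3. So Fe + (-3) = 1−, giving Fe = +2.
The complex ion is anionic, so iron takes the -ate form ferrate(II).

potassium (acetylacetonato)hydroxonitratobis(triphenylphosphine)ferrate(II)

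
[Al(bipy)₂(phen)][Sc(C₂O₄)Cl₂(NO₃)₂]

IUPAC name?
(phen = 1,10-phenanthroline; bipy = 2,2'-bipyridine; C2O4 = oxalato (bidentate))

Aluminium is always +3 in its complexes; the cation's ligand charges sum to 0, so the complex cation is 3+.
A 1:1 salt means the anion carries the equal and opposite charge, 3−.
Anion: ligand charges sum to -6; for the ion to be 3−, Sc = +3.

bis(2,2'-bipyridine)(1,10-phenanthroline)aluminium(III) dichlorodinitratooxalatoscandate(III)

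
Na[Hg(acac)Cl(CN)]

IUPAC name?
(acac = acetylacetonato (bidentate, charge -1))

sodium (acetylacetonato)chlorocyanomercurate(II)

The 1 sodium counter-ion carries a total charge of +1, so each complex ion is 1−.
Ligand charges: 1×cyano (-1 each), 1×chloro (-1 each), 1×acetylacetonato (-1 each); total -3. So Hg + (-3) = 1−, giving Hg = +2.
Ligands are named alphabetically: acetylacetonato before chloro before cyano.
The complex ion is anionic, so mercury takes the -ate form mercurate(II).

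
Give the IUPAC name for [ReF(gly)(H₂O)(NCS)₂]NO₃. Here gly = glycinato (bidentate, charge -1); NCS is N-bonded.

The 1 nitrate counter-ion carries a total charge of -1, so each complex ion is 1+.
Ligand charges: 1×glycinato (-1 each), 2×isothiocyanato (-1 each), 1×aqua (neutral), 1×fluoro (-1 each); total -4. So Re + (-4) = 1+, giving Re = +5.
Ligands are named alphabetically: aqua before fluoro before glycinato before isothiocyanato.

aquafluoro(glycinato)diisothiocyanatorhenium(V) nitrate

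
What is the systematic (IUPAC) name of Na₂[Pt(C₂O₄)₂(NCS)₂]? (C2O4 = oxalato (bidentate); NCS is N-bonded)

The 2 sodium counter-ions carry a total charge of +2, so each complex ion is 2−.
Ligand charges: 2×oxalato (-2 each), 2×isothiocyanato (-1 each); total -6. So Pt + (-6) = 2−, giving Pt = +4.
Ligands are named alphabetically: isothiocyanato before oxalato.
The complex ion is anionic, so platinum takes the -ate form platinate(IV).

sodium diisothiocyanatodioxalatoplatinate(IV)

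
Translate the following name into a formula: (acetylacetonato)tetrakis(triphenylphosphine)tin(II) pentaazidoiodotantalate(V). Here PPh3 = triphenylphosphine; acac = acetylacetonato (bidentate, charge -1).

[Sn(acac)(PPh3)4][TaI(N3)5]

Cation [Sn…]: ligand charges -1, Sn(II) ⇒ ion charge 1+.
Anion [Ta…]: ligand charges -6, Ta(V) ⇒ ion charge 1−.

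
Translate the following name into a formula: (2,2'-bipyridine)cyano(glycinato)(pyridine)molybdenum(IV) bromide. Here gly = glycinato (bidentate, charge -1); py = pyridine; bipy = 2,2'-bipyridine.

[Mo(bipy)(CN)(gly)(py)]Br2

Ligands: 1 glycinato (gly, -1), 1 pyridine (py, neutral), 1 cyano (CN, -1), 1 2,2'-bipyridine (bipy, neutral). Ligand charge sum = -2.
With Mo in oxidation state +4, the complex ion is [Mo...]^2+.
Charge balance with bromide (-1) requires 1 complex ion per 2 bromide.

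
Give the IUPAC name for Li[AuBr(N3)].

The 1 lithium counter-ion carries a total charge of +1, so each complex ion is 1−.
Ligand charges: 1×bromo (-1 each), 1×azido (-1 each); total -2. So Au + (-2) = 1−, giving Au = +1.
Ligands are named alphabetically: azido before bromo.
The complex ion is anionic, so gold takes the -ate form aurate(I).

lithium azidobromoaurate(I)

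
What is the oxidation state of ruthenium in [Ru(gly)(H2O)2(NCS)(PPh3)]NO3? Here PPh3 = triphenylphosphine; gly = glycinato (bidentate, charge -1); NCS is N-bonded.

1 nitrate outside the brackets (-1 each) → the complex ion is 1+.
Ligand charges: 2×H2O neutral; 1×PPh3 neutral; 1×gly = -1; 1×NCS = -1; sum -2.
Ru + (-2) = 1+ ⇒ Ru is +3.

+3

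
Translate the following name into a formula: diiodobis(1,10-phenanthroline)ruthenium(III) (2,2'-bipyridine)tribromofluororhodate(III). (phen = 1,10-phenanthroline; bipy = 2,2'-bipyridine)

[RuI2(phen)2][Rh(bipy)Br3F]

Cation [Ru…]: ligand charges -2, Ru(III) ⇒ ion charge 1+.
Anion [Rh…]: ligand charges -4, Rh(III) ⇒ ion charge 1−.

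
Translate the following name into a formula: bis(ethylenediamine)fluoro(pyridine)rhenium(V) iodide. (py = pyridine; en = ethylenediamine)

[Re(en)2F(py)]I4

Ligands: 1 pyridine (py, neutral), 2 ethylenediamine (en, neutral), 1 fluoro (F, -1). Ligand charge sum = -1.
Charge balance with iodide (-1) requires 1 complex ion per 4 iodide.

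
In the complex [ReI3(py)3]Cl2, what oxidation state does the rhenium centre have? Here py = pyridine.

+5

2 chloride outside the brackets (-1 each) → the complex ion is 2+.
Ligand charges: 3×py neutral; 3×I = -3; sum -3.
Re + (-3) = 2+ ⇒ Re is +5.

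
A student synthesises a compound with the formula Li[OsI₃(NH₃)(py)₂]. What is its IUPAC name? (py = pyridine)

lithium amminetriiodobis(pyridine)osmate(II)

The 1 lithium counter-ion carries a total charge of +1, so each complex ion is 1−.
Ligand charges: 3×iodo (-1 each), 1×ammine (neutral), 2×pyridine (neutral); total -3. So Os + (-3) = 1−, giving Os = +2.
The complex ion is anionic, so osmium takes the -ate form osmate(II).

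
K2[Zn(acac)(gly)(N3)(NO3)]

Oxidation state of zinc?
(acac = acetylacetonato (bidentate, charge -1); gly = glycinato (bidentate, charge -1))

2 potassium outside the brackets (+1 each) → the complex ion is 2−.
Ligand charges: 1×acac = -1; 1×NO3 = -1; 1×N3 = -1; 1×gly = -1; sum -4.
Zn + (-4) = 2− ⇒ Zn is +2.

+2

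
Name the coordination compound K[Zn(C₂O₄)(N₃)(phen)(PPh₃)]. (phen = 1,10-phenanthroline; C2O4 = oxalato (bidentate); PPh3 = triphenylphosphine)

potassium azidooxalato(1,10-phenanthroline)(triphenylphosphine)zincate(II)

The 1 potassium counter-ion carries a total charge of +1, so each complex ion is 1−.
Ligand charges: 1×1,10-phenanthroline (neutral), 1×azido (-1 each), 1×oxalato (-2 each), 1×triphenylphosphine (neutral); total -3. So Zn + (-3) = 1−, giving Zn = +2.
The complex ion is anionic, so zinc takes the -ate form zincate(II).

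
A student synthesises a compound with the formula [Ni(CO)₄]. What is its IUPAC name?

There is no counter-ion, so the complex is neutral overall.
Ligand charges: 4×carbonyl (neutral); total 0. So Ni + (0) = 0, giving Ni = 0.

tetracarbonylnickel(0)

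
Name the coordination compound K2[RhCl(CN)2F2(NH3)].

potassium amminechlorodicyanodifluororhodate(III)

The 2 potassium counter-ions carry a total charge of +2, so each complex ion is 2−.
Ligand charges: 1×ammine (neutral), 2×fluoro (-1 each), 2×cyano (-1 each), 1×chloro (-1 each); total -5. So Rh + (-5) = 2−, giving Rh = +3.
Ligands are named alphabetically: ammine before chloro before cyano before fluoro.
The complex ion is anionic, so rhodium takes the -ate form rhodate(III).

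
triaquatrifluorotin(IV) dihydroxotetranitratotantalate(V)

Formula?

Cation [Sn…]: ligand charges -3, Sn(IV) ⇒ ion charge 1+.
Anion [Ta…]: ligand charges -6, Ta(V) ⇒ ion charge 1−.
One 1+ cation balances one 1− anion.

[SnF3(H2O)3][Ta(NO3)4(OH)2]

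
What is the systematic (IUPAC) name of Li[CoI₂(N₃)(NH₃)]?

The 1 lithium counter-ion carries a total charge of +1, so each complex ion is 1−.
Ligand charges: 1×ammine (neutral), 2×iodo (-1 each), 1×azido (-1 each); total -3. So Co + (-3) = 1−, giving Co = +2.
The complex ion is anionic, so cobalt takes the -ate form cobaltate(II).

lithium ammineazidodiiodocobaltate(II)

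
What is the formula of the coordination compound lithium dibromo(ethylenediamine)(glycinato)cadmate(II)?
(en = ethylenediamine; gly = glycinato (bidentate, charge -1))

Ligands: 1 ethylenediamine (en, neutral), 1 glycinato (gly, -1), 2 bromo (Br, -1). Ligand charge sum = -3.
With Cd in oxidation state +2, the complex ion is [Cd...]^1−.
Charge balance with lithium (+1) requires 1 complex ion per 1 lithium.

Li[CdBr2(en)(gly)]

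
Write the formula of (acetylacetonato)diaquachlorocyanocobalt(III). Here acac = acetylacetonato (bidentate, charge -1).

[Co(acac)Cl(CN)(H2O)2]

Ligands: 1 acetylacetonato (acac, -1), 1 cyano (CN, -1), 1 chloro (Cl, -1), 2 aqua (H2O, neutral). Ligand charge sum = -3.
With Co in oxidation state +3, the complex ion is [Co...].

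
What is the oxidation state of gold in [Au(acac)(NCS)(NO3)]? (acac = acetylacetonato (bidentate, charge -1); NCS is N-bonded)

+3

No counter-ion: the bracketed complex is neutral.
Ligand charges: 1×acac = -1; 1×NO3 = -1; 1×NCS = -1; sum -3.
Au + (-3) = 0 ⇒ Au is +3.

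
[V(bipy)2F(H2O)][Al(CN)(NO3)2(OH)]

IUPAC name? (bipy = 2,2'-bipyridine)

Both ions are complex: the cation is named first with the plain metal name, the anion second with the -ate form; each ion's ligands are alphabetised independently.
Aluminium is always +3 in its complexes; the anion's ligand charges sum to -4, so the complex anion is 1−.
A 1:1 salt means the cation carries the equal and opposite charge, 1+.
Cation: ligand charges sum to -1; for the ion to be 1+, V = +2.

aquabis(2,2'-bipyridine)fluorovanadium(II) cyanohydroxodinitratoaluminate(III)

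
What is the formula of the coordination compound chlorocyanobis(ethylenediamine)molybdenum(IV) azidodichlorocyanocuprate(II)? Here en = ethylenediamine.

[MoCl(CN)(en)2][CuCl2(CN)(N3)]

Cation [Mo…]: ligand charges -2, Mo(IV) ⇒ ion charge 2+.
Anion [Cu…]: ligand charges -4, Cu(II) ⇒ ion charge 2−.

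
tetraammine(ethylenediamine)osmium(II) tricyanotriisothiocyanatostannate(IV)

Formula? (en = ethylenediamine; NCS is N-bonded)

[Os(en)(NH3)4][Sn(CN)3(NCS)3]

Cation [Os…]: ligand charges 0, Os(II) ⇒ ion charge 2+.
Anion [Sn…]: ligand charges -6, Sn(IV) ⇒ ion charge 2−.
One 2+ cation balances one 2− anion.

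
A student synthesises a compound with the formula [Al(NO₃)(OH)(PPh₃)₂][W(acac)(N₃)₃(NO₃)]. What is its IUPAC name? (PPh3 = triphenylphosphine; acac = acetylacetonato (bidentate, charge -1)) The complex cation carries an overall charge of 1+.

The complex cation is given as 1+; its ligand charges sum to -2, so Al = +3.
A 1:1 salt means the anion carries the equal and opposite charge, 1−.
Anion: ligand charges sum to -5; for the ion to be 1−, W = +4.

hydroxonitratobis(triphenylphosphine)aluminium(III) (acetylacetonato)triazidonitratotungstate(IV)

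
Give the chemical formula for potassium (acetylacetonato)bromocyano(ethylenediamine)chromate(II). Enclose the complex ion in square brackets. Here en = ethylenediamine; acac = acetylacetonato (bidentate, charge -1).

K[Cr(acac)Br(CN)(en)]

Ligands: 1 ethylenediamine (en, neutral), 1 cyano (CN, -1), 1 acetylacetonato (acac, -1), 1 bromo (Br, -1). Ligand charge sum = -3.
With Cr in oxidation state +2, the complex ion is [Cr...]^1−.
Charge balance with potassium (+1) requires 1 complex ion per 1 potassium.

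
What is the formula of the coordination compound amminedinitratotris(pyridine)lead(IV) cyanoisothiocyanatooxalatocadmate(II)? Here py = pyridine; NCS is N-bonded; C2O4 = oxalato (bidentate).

[Pb(NH3)(NO3)2(py)3][Cd(C2O4)(CN)(NCS)]

Cation [Pb…]: ligand charges -2, Pb(IV) ⇒ ion charge 2+.
Anion [Cd…]: ligand charges -4, Cd(II) ⇒ ion charge 2−.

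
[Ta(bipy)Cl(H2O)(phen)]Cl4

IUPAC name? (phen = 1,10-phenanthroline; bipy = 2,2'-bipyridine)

The 4 chloride counter-ions carry a total charge of -4, so each complex ion is 4+.
Ligand charges: 1×chloro (-1 each), 1×aqua (neutral), 1×1,10-phenanthroline (neutral), 1×2,2'-bipyridine (neutral); total -1. So Ta + (-1) = 4+, giving Ta = +5.
Ligands are named alphabetically: aqua before bipyridine before chloro before phenanthroline.

aqua(2,2'-bipyridine)chloro(1,10-phenanthroline)tantalum(V) chloride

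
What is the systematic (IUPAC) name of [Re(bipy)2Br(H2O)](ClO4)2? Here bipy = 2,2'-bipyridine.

The 2 perchlorate counter-ions carry a total charge of -2, so each complex ion is 2+.
Ligand charges: 1×aqua (neutral), 2×2,2'-bipyridine (neutral), 1×bromo (-1 each); total -1. So Re + (-1) = 2+, giving Re = +3.
Ligands are named alphabetically: aqua before bipyridine before bromo.

aquabis(2,2'-bipyridine)bromorhenium(III) perchlorate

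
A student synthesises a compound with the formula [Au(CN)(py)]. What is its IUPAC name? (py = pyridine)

There is no counter-ion, so the complex is neutral overall.
Ligand charges: 1×pyridine (neutral), 1×cyano (-1 each); total -1. So Au + (-1) = 0, giving Au = +1.
Ligands are named alphabetically: cyano before pyridine.

cyano(pyridine)gold(I)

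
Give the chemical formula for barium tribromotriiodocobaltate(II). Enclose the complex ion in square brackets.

Ba2[CoBr3I3]

Ligands: 3 bromo (Br, -1), 3 iodo (I, -1). Ligand charge sum = -6.
Charge balance with barium (+2) requires 1 complex ion per 2 barium.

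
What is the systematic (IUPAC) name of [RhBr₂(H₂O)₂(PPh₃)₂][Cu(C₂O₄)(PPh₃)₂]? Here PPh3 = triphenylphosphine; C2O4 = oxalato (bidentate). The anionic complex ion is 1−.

Both ions are complex: the cation is named first with the plain metal name, the anion second with the -ate form; each ion's ligands are alphabetised independently.
The complex anion is given as 1−; its ligand charges sum to -2, so Cu = +1.
A 1:1 salt means the cation carries the equal and opposite charge, 1+.
Cation: ligand charges sum to -2; for the ion to be 1+, Rh = +3.

diaquadibromobis(triphenylphosphine)rhodium(III) oxalatobis(triphenylphosphine)cuprate(I)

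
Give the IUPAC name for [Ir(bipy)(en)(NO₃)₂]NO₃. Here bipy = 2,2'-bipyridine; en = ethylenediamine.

(2,2'-bipyridine)(ethylenediamine)dinitratoiridium(III) nitrate

The 1 nitrate counter-ion carries a total charge of -1, so each complex ion is 1+.
Ligand charges: 2×nitrato (-1 each), 1×2,2'-bipyridine (neutral), 1×ethylenediamine (neutral); total -2. So Ir + (-2) = 1+, giving Ir = +3.
Ligands are named alphabetically: bipyridine before ethylenediamine before nitrato.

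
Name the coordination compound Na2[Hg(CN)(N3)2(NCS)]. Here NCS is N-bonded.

sodium diazidocyanoisothiocyanatomercurate(II)

The 2 sodium counter-ions carry a total charge of +2, so each complex ion is 2−.
Ligand charges: 1×isothiocyanato (-1 each), 1×cyano (-1 each), 2×azido (-1 each); total -4. So Hg + (-4) = 2−, giving Hg = +2.
Ligands are named alphabetically: azido before cyano before isothiocyanato.
The complex ion is anionic, so mercury takes the -ate form mercurate(II).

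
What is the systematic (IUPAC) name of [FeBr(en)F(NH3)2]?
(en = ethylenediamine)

There is no counter-ion, so the complex is neutral overall.
Ligand charges: 1×ethylenediamine (neutral), 1×fluoro (-1 each), 1×bromo (-1 each), 2×ammine (neutral); total -2. So Fe + (-2) = 0, giving Fe = +2.
Ligands are named alphabetically: ammine before bromo before ethylenediamine before fluoro.

diamminebromo(ethylenediamine)fluoroiron(II)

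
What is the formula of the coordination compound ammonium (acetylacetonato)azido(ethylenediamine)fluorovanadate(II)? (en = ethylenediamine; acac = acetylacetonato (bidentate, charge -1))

Ligands: 1 azido (N3, -1), 1 ethylenediamine (en, neutral), 1 acetylacetonato (acac, -1), 1 fluoro (F, -1). Ligand charge sum = -3.
Charge balance with ammonium (+1) requires 1 complex ion per 1 ammonium.

NH4[V(acac)(en)F(N3)]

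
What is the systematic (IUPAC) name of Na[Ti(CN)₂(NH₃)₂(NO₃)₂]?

sodium diamminedicyanodinitratotitanate(III)

The 1 sodium counter-ion carries a total charge of +1, so each complex ion is 1−.
Ligand charges: 2×ammine (neutral), 2×cyano (-1 each), 2×nitrato (-1 each); total -4. So Ti + (-4) = 1−, giving Ti = +3.
Ligands are named alphabetically: ammine before cyano before nitrato.
The complex ion is anionic, so titanium takes the -ate form titanate(III).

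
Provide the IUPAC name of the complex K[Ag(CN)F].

potassium cyanofluoroargentate(I)

The 1 potassium counter-ion carries a total charge of +1, so each complex ion is 1−.
Ligand charges: 1×fluoro (-1 each), 1×cyano (-1 each); total -2. So Ag + (-2) = 1−, giving Ag = +1.
Ligands are named alphabetically: cyano before fluoro.
The complex ion is anionic, so silver takes the -ate form argentate(I).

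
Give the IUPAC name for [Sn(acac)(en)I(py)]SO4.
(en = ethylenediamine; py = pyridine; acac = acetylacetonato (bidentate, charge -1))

(acetylacetonato)(ethylenediamine)iodo(pyridine)tin(IV) sulfate

The 1 sulfate counter-ion carries a total charge of -2, so each complex ion is 2+.
Ligand charges: 1×ethylenediamine (neutral), 1×pyridine (neutral), 1×iodo (-1 each), 1×acetylacetonato (-1 each); total -2. So Sn + (-2) = 2+, giving Sn = +4.
Ligands are named alphabetically: acetylacetonato before ethylenediamine before iodo before pyridine.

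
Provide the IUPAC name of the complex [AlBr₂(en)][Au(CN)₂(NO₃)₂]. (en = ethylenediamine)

Both ions are complex: the cation is named first with the plain metal name, the anion second with the -ate form; each ion's ligands are alphabetised independently.
Aluminium is always +3 in its complexes; the cation's ligand charges sum to -2, so the complex cation is 1+.
A 1:1 salt means the anion carries the equal and opposite charge, 1−.
Anion: ligand charges sum to -4; for the ion to be 1−, Au = +3.

dibromo(ethylenediamine)aluminium(III) dicyanodinitratoaurate(III)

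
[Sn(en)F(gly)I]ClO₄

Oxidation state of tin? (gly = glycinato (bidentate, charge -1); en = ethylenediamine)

1 perchlorate outside the brackets (-1 each) → the complex ion is 1+.
Ligand charges: 1×gly = -1; 1×F = -1; 1×I = -1; 1×en neutral; sum -3.
Sn + (-3) = 1+ ⇒ Sn is +4.

+4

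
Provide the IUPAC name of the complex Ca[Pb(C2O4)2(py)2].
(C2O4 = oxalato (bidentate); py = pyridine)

calcium dioxalatobis(pyridine)plumbate(II)

The 1 calcium counter-ion carries a total charge of +2, so each complex ion is 2−.
Ligand charges: 2×oxalato (-2 each), 2×pyridine (neutral); total -4. So Pb + (-4) = 2−, giving Pb = +2.
Ligands are named alphabetically: oxalato before pyridine.
The complex ion is anionic, so lead takes the -ate form plumbate(II).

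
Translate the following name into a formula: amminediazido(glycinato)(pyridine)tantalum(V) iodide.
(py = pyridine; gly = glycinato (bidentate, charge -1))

Ligands: 1 pyridine (py, neutral), 1 ammine (NH3, neutral), 1 glycinato (gly, -1), 2 azido (N3, -1). Ligand charge sum = -3.
With Ta in oxidation state +5, the complex ion is [Ta...]^2+.
Charge balance with iodide (-1) requires 1 complex ion per 2 iodide.

[Ta(gly)(N3)2(NH3)(py)]I2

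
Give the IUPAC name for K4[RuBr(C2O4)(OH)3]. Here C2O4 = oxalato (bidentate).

potassium bromotrihydroxooxalatoruthenate(II)

The 4 potassium counter-ions carry a total charge of +4, so each complex ion is 4−.
Ligand charges: 3×hydroxo (-1 each), 1×oxalato (-2 each), 1×bromo (-1 each); total -6. So Ru + (-6) = 4−, giving Ru = +2.
The complex ion is anionic, so ruthenium takes the -ate form ruthenate(II).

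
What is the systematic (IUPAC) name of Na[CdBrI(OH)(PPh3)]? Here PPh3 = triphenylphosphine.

The 1 sodium counter-ion carries a total charge of +1, so each complex ion is 1−.
Ligand charges: 1×triphenylphosphine (neutral), 1×hydroxo (-1 each), 1×bromo (-1 each), 1×iodo (-1 each); total -3. So Cd + (-3) = 1−, giving Cd = +2.
Ligands are named alphabetically: bromo before hydroxo before iodo before triphenylphosphine.
The complex ion is anionic, so cadmium takes the -ate form cadmate(II).

sodium bromohydroxoiodo(triphenylphosphine)cadmate(II)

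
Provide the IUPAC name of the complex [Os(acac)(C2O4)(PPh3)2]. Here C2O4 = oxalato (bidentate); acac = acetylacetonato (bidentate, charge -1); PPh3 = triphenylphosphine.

There is no counter-ion, so the complex is neutral overall.
Ligand charges: 1×oxalato (-2 each), 1×acetylacetonato (-1 each), 2×triphenylphosphine (neutral); total -3. So Os + (-3) = 0, giving Os = +3.
Ligands are named alphabetically: acetylacetonato before oxalato before triphenylphosphine.

(acetylacetonato)oxalatobis(triphenylphosphine)osmium(III)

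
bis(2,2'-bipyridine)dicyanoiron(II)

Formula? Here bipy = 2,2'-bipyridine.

Ligands: 2 2,2'-bipyridine (bipy, neutral), 2 cyano (CN, -1). Ligand charge sum = -2.
With Fe in oxidation state +2, the complex ion is [Fe...].

[Fe(bipy)2(CN)2]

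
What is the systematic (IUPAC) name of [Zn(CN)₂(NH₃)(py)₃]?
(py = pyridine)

amminedicyanotris(pyridine)zinc(II)

There is no counter-ion, so the complex is neutral overall.
Ligand charges: 1×ammine (neutral), 2×cyano (-1 each), 3×pyridine (neutral); total -2. So Zn + (-2) = 0, giving Zn = +2.
Ligands are named alphabetically: ammine before cyano before pyridine.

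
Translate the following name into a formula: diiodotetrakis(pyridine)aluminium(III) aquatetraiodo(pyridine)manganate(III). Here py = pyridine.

[AlI2(py)4][Mn(H2O)I4(py)]

Cation [Al…]: ligand charges -2, Al(III) ⇒ ion charge 1+.
Anion [Mn…]: ligand charges -4, Mn(III) ⇒ ion charge 1−.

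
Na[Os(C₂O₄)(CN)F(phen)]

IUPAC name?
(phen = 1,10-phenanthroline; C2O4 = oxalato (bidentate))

The 1 sodium counter-ion carries a total charge of +1, so each complex ion is 1−.
Ligand charges: 1×cyano (-1 each), 1×fluoro (-1 each), 1×1,10-phenanthroline (neutral), 1×oxalato (-2 each); total -4. So Os + (-4) = 1−, giving Os = +3.
The complex ion is anionic, so osmium takes the -ate form osmate(III).

sodium cyanofluorooxalato(1,10-phenanthroline)osmate(III)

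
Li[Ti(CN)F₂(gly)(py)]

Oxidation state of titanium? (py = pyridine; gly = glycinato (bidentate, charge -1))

+3

1 lithium outside the brackets (+1 each) → the complex ion is 1−.
Ligand charges: 1×py neutral; 1×gly = -1; 1×CN = -1; 2×F = -2; sum -4.
Ti + (-4) = 1− ⇒ Ti is +3.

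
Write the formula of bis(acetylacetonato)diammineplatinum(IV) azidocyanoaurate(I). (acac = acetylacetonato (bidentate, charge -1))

[Pt(acac)2(NH3)2][Au(CN)(N3)]2

Cation [Pt…]: ligand charges -2, Pt(IV) ⇒ ion charge 2+.
Anion [Au…]: ligand charges -2, Au(I) ⇒ ion charge 1−.
One 2+ cation requires 2 of the 1− anion.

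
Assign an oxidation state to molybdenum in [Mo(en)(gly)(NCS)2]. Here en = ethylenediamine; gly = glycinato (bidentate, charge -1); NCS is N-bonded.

No counter-ion: the bracketed complex is neutral.
Ligand charges: 1×en neutral; 1×gly = -1; 2×NCS = -2; sum -3.
Mo + (-3) = 0 ⇒ Mo is +3.

+3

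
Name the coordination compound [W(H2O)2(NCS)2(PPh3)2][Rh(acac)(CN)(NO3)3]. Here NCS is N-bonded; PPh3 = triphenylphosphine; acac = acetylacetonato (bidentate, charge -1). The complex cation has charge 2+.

diaquadiisothiocyanatobis(triphenylphosphine)tungsten(IV) (acetylacetonato)cyanotrinitratorhodate(III)

The complex cation is given as 2+; its ligand charges sum to -2, so W = +4.
A 1:1 salt means the anion carries the equal and opposite charge, 2−.
Anion: ligand charges sum to -5; for the ion to be 2−, Rh = +3.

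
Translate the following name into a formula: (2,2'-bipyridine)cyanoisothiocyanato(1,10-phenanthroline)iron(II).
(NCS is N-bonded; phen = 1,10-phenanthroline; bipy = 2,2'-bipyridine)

Ligands: 1 isothiocyanato (NCS, -1), 1 1,10-phenanthroline (phen, neutral), 1 2,2'-bipyridine (bipy, neutral), 1 cyano (CN, -1). Ligand charge sum = -2.
With Fe in oxidation state +2, the complex ion is [Fe...].

[Fe(bipy)(CN)(NCS)(phen)]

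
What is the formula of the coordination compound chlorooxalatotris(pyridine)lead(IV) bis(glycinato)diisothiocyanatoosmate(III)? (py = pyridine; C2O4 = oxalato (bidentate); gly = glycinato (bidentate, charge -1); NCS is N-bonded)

[Pb(C2O4)Cl(py)3][Os(gly)2(NCS)2]

Cation [Pb…]: ligand charges -3, Pb(IV) ⇒ ion charge 1+.
Anion [Os…]: ligand charges -4, Os(III) ⇒ ion charge 1−.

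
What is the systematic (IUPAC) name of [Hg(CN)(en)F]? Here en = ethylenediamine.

cyano(ethylenediamine)fluoromercury(II)

There is no counter-ion, so the complex is neutral overall.
Ligand charges: 1×fluoro (-1 each), 1×ethylenediamine (neutral), 1×cyano (-1 each); total -2. So Hg + (-2) = 0, giving Hg = +2.
Ligands are named alphabetically: cyano before ethylenediamine before fluoro.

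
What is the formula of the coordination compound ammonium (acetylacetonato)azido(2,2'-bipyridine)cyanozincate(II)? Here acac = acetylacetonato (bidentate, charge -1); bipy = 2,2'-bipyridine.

Ligands: 1 azido (N3, -1), 1 cyano (CN, -1), 1 acetylacetonato (acac, -1), 1 2,2'-bipyridine (bipy, neutral). Ligand charge sum = -3.
With Zn in oxidation state +2, the complex ion is [Zn...]^1−.
Charge balance with ammonium (+1) requires 1 complex ion per 1 ammonium.

NH4[Zn(acac)(bipy)(CN)(N3)]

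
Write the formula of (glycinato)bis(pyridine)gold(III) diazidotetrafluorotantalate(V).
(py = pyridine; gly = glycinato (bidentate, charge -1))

[Au(gly)(py)2][TaF4(N3)2]2

Cation [Au…]: ligand charges -1, Au(III) ⇒ ion charge 2+.
Anion [Ta…]: ligand charges -6, Ta(V) ⇒ ion charge 1−.
One 2+ cation requires 2 of the 1− anion.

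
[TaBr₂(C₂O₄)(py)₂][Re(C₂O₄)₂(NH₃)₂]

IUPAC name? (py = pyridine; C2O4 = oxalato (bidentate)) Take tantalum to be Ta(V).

dibromooxalatobis(pyridine)tantalum(V) diamminedioxalatorhenate(III)

Both ions are complex: the cation is named first with the plain metal name, the anion second with the -ate form; each ion's ligands are alphabetised independently.
Ta is given as +5; the cation's ligand charges sum to -4, so the complex cation is 1+.
A 1:1 salt means the anion carries the equal and opposite charge, 1−.
Anion: ligand charges sum to -4; for the ion to be 1−, Re = +3.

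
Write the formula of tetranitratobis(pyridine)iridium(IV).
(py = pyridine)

[Ir(NO3)4(py)2]

Ligands: 4 nitrato (NO3, -1), 2 pyridine (py, neutral). Ligand charge sum = -4.
With Ir in oxidation state +4, the complex ion is [Ir...].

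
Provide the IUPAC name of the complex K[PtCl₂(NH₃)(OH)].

The 1 potassium counter-ion carries a total charge of +1, so each complex ion is 1−.
Ligand charges: 1×ammine (neutral), 2×chloro (-1 each), 1×hydroxo (-1 each); total -3. So Pt + (-3) = 1−, giving Pt = +2.
Ligands are named alphabetically: ammine before chloro before hydroxo.
The complex ion is anionic, so platinum takes the -ate form platinate(II).

potassium amminedichlorohydroxoplatinate(II)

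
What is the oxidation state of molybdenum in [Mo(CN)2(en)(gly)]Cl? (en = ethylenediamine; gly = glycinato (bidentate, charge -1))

+4

1 chloride outside the brackets (-1 each) → the complex ion is 1+.
Ligand charges: 1×en neutral; 1×gly = -1; 2×CN = -2; sum -3.
Mo + (-3) = 1+ ⇒ Mo is +4.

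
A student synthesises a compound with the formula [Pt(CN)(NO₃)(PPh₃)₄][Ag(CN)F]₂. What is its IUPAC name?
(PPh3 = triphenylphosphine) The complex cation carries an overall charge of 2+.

cyanonitratotetrakis(triphenylphosphine)platinum(IV) cyanofluoroargentate(I)

Both ions are complex: the cation is named first with the plain metal name, the anion second with the -ate form; each ion's ligands are alphabetised independently.
The complex cation is given as 2+; its ligand charges sum to -2, so Pt = +4.
With 2 anions per cation, each anion must be 2/2 = 1−.
Anion: ligand charges sum to -2; for the ion to be 1−, Ag = +1.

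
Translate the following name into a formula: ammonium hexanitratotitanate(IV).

Ligands: 6 nitrato (NO3, -1). Ligand charge sum = -6.
Charge balance with ammonium (+1) requires 1 complex ion per 2 ammonium.

(NH4)2[Ti(NO3)6]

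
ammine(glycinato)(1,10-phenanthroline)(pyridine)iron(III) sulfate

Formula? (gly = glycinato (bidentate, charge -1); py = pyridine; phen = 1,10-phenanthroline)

[Fe(gly)(NH3)(phen)(py)]SO4

Ligands: 1 glycinato (gly, -1), 1 pyridine (py, neutral), 1 1,10-phenanthroline (phen, neutral), 1 ammine (NH3, neutral). Ligand charge sum = -1.
With Fe in oxidation state +3, the complex ion is [Fe...]^2+.
Charge balance with sulfate (-2) requires 1 complex ion per 1 sulfate.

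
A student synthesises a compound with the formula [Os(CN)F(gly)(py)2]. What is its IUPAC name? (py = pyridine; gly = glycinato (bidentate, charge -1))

There is no counter-ion, so the complex is neutral overall.
Ligand charges: 1×fluoro (-1 each), 2×pyridine (neutral), 1×cyano (-1 each), 1×glycinato (-1 each); total -3. So Os + (-3) = 0, giving Os = +3.
Ligands are named alphabetically: cyano before fluoro before glycinato before pyridine.

cyanofluoro(glycinato)bis(pyridine)osmium(III)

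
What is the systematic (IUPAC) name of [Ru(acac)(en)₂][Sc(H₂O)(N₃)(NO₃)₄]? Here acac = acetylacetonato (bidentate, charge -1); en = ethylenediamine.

(acetylacetonato)bis(ethylenediamine)ruthenium(III) aquaazidotetranitratoscandate(III)

Scandium is always +3 in its complexes; the anion's ligand charges sum to -5, so the complex anion is 2−.
A 1:1 salt means the cation carries the equal and opposite charge, 2+.
Cation: ligand charges sum to -1; for the ion to be 2+, Ru = +3.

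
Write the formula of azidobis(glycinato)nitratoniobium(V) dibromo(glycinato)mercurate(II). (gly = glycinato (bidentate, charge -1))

Cation [Nb…]: ligand charges -4, Nb(V) ⇒ ion charge 1+.
Anion [Hg…]: ligand charges -3, Hg(II) ⇒ ion charge 1−.
One 1+ cation balances one 1− anion.

[Nb(gly)2(N3)(NO3)][HgBr2(gly)]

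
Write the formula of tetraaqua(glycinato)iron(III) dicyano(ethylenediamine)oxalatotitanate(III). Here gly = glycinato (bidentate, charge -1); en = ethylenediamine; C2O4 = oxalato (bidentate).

Cation [Fe…]: ligand charges -1, Fe(III) ⇒ ion charge 2+.
Anion [Ti…]: ligand charges -4, Ti(III) ⇒ ion charge 1−.

[Fe(gly)(H2O)4][Ti(C2O4)(CN)2(en)]2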